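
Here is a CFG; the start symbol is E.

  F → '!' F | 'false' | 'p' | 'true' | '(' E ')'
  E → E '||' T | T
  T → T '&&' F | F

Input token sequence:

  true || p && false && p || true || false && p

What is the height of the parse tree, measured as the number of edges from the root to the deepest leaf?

7

[E [E [E [E [T [F true]]] || [T [T [T [F p]] && [F false]] && [F p]]] || [T [F true]]] || [T [T [F false]] && [F p]]]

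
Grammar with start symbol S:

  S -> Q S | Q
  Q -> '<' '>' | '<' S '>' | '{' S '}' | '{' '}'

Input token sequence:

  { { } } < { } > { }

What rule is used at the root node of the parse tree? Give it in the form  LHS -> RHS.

S -> Q S

[S [Q { [S [Q { }]] }] [S [Q < [S [Q { }]] >] [S [Q { }]]]]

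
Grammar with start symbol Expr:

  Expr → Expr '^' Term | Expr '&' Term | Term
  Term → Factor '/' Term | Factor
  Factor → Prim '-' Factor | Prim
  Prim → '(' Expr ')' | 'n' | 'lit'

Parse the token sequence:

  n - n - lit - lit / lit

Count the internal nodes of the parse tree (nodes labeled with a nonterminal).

13

[Expr [Term [Factor [Prim n] - [Factor [Prim n] - [Factor [Prim lit] - [Factor [Prim lit]]]]] / [Term [Factor [Prim lit]]]]]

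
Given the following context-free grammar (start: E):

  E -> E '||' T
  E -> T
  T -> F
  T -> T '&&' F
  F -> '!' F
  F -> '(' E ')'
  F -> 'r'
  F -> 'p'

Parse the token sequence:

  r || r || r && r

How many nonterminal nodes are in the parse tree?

[E [E [E [T [F r]]] || [T [F r]]] || [T [T [F r]] && [F r]]]

11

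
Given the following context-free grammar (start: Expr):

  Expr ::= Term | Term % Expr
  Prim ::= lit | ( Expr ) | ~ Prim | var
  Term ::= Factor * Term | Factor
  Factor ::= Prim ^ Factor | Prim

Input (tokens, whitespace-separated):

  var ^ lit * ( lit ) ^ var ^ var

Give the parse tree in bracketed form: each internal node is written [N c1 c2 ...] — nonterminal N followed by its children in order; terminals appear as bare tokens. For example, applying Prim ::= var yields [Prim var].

Expr
Term
Factor * Term
Prim ^ Factor * Term
var ^ Factor * Term
var ^ Prim * Term
var ^ lit * Term
var ^ lit * Factor
var ^ lit * Prim ^ Factor
var ^ lit * ( Expr ) ^ Factor
var ^ lit * ( Term ) ^ Factor
var ^ lit * ( Factor ) ^ Factor
var ^ lit * ( Prim ) ^ Factor
var ^ lit * ( lit ) ^ Factor
var ^ lit * ( lit ) ^ Prim ^ Factor
var ^ lit * ( lit ) ^ var ^ Factor
var ^ lit * ( lit ) ^ var ^ Prim
var ^ lit * ( lit ) ^ var ^ var

[Expr [Term [Factor [Prim var] ^ [Factor [Prim lit]]] * [Term [Factor [Prim ( [Expr [Term [Factor [Prim lit]]]] )] ^ [Factor [Prim var] ^ [Factor [Prim var]]]]]]]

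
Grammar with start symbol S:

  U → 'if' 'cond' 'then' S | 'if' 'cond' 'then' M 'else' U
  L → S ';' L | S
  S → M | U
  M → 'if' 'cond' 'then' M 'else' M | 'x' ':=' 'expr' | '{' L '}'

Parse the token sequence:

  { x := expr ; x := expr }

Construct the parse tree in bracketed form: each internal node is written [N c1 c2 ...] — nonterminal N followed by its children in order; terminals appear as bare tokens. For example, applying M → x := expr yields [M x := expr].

[S [M { [L [S [M x := expr]] ; [L [S [M x := expr]]]] }]]

S
M
{ L }
{ S ; L }
{ M ; L }
{ x := expr ; L }
{ x := expr ; S }
{ x := expr ; M }
{ x := expr ; x := expr }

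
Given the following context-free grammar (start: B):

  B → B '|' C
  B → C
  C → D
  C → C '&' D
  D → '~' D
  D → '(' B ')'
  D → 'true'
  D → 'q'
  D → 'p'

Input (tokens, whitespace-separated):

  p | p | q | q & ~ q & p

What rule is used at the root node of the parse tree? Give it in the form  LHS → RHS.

B → B '|' C

[B [B [B [B [C [D p]]] | [C [D p]]] | [C [D q]]] | [C [C [C [D q]] & [D ~ [D q]]] & [D p]]]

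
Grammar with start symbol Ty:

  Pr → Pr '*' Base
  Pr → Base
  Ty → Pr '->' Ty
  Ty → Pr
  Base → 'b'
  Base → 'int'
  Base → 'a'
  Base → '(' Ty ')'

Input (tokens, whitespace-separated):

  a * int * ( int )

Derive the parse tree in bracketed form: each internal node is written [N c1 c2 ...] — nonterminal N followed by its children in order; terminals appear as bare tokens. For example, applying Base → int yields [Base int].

Ty
Pr
Pr * Base
Pr * Base * Base
Base * Base * Base
a * Base * Base
a * int * Base
a * int * ( Ty )
a * int * ( Pr )
a * int * ( Base )
a * int * ( int )

[Ty [Pr [Pr [Pr [Base a]] * [Base int]] * [Base ( [Ty [Pr [Base int]]] )]]]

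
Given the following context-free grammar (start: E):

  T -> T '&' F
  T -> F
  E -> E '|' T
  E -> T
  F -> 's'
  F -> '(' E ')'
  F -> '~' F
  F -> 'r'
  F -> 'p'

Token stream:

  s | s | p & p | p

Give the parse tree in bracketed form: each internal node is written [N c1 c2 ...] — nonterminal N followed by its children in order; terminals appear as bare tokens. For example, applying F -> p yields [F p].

[E [E [E [E [T [F s]]] | [T [F s]]] | [T [T [F p]] & [F p]]] | [T [F p]]]

E
E | T
E | T | T
E | T | T | T
T | T | T | T
F | T | T | T
s | T | T | T
s | F | T | T
s | s | T | T
s | s | T & F | T
s | s | F & F | T
s | s | p & F | T
s | s | p & p | T
s | s | p & p | F
s | s | p & p | p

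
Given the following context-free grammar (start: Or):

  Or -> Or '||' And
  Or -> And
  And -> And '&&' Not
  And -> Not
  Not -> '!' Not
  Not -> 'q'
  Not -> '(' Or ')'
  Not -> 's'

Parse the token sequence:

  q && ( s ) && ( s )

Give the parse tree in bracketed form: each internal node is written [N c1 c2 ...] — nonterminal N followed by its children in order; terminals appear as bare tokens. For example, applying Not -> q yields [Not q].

[Or [And [And [And [Not q]] && [Not ( [Or [And [Not s]]] )]] && [Not ( [Or [And [Not s]]] )]]]

Or
And
And && Not
And && Not && Not
Not && Not && Not
q && Not && Not
q && ( Or ) && Not
q && ( And ) && Not
q && ( Not ) && Not
q && ( s ) && Not
q && ( s ) && ( Or )
q && ( s ) && ( And )
q && ( s ) && ( Not )
q && ( s ) && ( s )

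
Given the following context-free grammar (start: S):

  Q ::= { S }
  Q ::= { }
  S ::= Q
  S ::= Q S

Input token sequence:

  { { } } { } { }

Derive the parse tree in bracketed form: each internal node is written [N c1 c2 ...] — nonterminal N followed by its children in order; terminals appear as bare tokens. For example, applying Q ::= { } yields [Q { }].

[S [Q { [S [Q { }]] }] [S [Q { }] [S [Q { }]]]]

S
Q S
{ S } S
{ Q } S
{ { } } S
{ { } } Q S
{ { } } { } S
{ { } } { } Q
{ { } } { } { }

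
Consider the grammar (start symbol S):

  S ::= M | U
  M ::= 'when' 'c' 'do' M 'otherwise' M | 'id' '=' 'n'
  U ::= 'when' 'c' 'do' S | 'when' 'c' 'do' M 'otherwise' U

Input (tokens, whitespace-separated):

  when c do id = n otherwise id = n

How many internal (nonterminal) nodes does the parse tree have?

4

[S [M when c do [M id = n] otherwise [M id = n]]]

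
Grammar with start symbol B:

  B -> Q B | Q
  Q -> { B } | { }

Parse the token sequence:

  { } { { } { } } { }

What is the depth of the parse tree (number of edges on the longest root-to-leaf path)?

[B [Q { }] [B [Q { [B [Q { }] [B [Q { }]]] }] [B [Q { }]]]]

6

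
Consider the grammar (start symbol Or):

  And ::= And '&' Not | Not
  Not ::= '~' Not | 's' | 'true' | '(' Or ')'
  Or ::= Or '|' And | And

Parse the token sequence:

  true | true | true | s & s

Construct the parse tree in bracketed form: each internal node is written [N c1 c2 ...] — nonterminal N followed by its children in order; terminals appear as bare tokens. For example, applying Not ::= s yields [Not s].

Or
Or | And
Or | And | And
Or | And | And | And
And | And | And | And
Not | And | And | And
true | And | And | And
true | Not | And | And
true | true | And | And
true | true | Not | And
true | true | true | And
true | true | true | And & Not
true | true | true | Not & Not
true | true | true | s & Not
true | true | true | s & s

[Or [Or [Or [Or [And [Not true]]] | [And [Not true]]] | [And [Not true]]] | [And [And [Not s]] & [Not s]]]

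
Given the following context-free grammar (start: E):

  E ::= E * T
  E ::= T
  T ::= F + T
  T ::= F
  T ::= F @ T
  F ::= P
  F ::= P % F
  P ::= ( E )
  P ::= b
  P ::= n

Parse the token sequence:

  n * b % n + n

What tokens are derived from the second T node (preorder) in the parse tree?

b % n + n

[E [E [T [F [P n]]]] * [T [F [P b] % [F [P n]]] + [T [F [P n]]]]]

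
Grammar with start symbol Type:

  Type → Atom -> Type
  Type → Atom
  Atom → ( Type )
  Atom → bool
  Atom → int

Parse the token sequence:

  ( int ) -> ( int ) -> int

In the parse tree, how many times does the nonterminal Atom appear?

5

[Type [Atom ( [Type [Atom int]] )] -> [Type [Atom ( [Type [Atom int]] )] -> [Type [Atom int]]]]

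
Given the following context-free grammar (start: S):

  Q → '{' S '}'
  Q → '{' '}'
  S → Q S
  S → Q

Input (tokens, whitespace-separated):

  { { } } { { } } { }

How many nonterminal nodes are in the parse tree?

[S [Q { [S [Q { }]] }] [S [Q { [S [Q { }]] }] [S [Q { }]]]]

10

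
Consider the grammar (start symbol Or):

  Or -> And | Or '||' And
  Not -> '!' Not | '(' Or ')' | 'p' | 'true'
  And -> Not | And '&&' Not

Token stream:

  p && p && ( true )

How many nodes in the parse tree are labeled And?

4

[Or [And [And [And [Not p]] && [Not p]] && [Not ( [Or [And [Not true]]] )]]]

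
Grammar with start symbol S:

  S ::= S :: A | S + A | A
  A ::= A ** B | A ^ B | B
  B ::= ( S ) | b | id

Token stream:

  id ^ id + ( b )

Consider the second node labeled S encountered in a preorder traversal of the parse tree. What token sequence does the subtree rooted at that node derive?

[S [S [A [A [B id]] ^ [B id]]] + [A [B ( [S [A [B b]]] )]]]

id ^ id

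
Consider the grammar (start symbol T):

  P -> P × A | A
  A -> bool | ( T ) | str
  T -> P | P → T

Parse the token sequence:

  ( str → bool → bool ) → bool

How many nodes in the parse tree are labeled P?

[T [P [A ( [T [P [A str]] → [T [P [A bool]] → [T [P [A bool]]]]] )]] → [T [P [A bool]]]]

5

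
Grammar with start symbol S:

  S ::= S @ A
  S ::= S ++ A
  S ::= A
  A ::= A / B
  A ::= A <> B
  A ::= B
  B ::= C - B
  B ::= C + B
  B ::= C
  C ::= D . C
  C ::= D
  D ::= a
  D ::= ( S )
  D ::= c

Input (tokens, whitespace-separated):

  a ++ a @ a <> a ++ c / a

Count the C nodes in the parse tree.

6

[S [S [S [S [A [B [C [D a]]]]] ++ [A [B [C [D a]]]]] @ [A [A [B [C [D a]]]] <> [B [C [D a]]]]] ++ [A [A [B [C [D c]]]] / [B [C [D a]]]]]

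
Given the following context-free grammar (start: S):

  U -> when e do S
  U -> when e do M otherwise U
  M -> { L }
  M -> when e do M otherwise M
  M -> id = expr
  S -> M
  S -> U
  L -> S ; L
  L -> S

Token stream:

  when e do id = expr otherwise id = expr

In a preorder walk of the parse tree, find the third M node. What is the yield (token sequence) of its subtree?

[S [M when e do [M id = expr] otherwise [M id = expr]]]

id = expr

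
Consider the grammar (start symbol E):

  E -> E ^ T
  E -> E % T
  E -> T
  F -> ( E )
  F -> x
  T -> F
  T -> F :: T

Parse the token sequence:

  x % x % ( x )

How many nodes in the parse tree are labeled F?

4

[E [E [E [T [F x]]] % [T [F x]]] % [T [F ( [E [T [F x]]] )]]]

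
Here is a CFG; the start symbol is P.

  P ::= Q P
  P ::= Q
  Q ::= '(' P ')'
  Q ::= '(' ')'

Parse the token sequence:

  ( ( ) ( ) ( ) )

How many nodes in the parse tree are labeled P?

[P [Q ( [P [Q ( )] [P [Q ( )] [P [Q ( )]]]] )]]

4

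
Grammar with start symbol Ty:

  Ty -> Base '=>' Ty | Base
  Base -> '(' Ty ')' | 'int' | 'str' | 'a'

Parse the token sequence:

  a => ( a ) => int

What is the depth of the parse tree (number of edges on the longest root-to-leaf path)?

5

[Ty [Base a] => [Ty [Base ( [Ty [Base a]] )] => [Ty [Base int]]]]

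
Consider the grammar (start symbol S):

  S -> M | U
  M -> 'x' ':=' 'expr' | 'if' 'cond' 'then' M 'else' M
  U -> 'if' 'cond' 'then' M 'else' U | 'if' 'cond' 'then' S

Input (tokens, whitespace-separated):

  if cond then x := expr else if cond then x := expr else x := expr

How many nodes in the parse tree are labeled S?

[S [M if cond then [M x := expr] else [M if cond then [M x := expr] else [M x := expr]]]]

1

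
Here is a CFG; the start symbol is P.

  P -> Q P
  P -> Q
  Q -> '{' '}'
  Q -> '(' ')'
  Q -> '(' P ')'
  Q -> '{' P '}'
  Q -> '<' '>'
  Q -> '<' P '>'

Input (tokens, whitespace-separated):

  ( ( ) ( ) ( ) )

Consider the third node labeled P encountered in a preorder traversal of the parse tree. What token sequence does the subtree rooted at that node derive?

[P [Q ( [P [Q ( )] [P [Q ( )] [P [Q ( )]]]] )]]

( ) ( )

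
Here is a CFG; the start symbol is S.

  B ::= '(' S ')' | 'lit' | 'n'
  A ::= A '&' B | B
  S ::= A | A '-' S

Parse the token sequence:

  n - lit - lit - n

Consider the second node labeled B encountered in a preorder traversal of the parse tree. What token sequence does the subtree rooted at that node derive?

lit

[S [A [B n]] - [S [A [B lit]] - [S [A [B lit]] - [S [A [B n]]]]]]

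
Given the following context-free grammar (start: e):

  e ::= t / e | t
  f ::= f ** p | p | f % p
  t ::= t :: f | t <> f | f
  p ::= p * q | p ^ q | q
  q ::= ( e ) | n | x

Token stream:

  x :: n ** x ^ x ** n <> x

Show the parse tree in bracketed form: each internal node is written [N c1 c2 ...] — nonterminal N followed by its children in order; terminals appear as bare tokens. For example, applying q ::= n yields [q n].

[e [t [t [t [f [p [q x]]]] :: [f [f [f [p [q n]]] ** [p [p [q x]] ^ [q x]]] ** [p [q n]]]] <> [f [p [q x]]]]]

e
t
t <> f
t :: f <> f
f :: f <> f
p :: f <> f
q :: f <> f
x :: f <> f
x :: f ** p <> f
x :: f ** p ** p <> f
x :: p ** p ** p <> f
x :: q ** p ** p <> f
x :: n ** p ** p <> f
x :: n ** p ^ q ** p <> f
x :: n ** q ^ q ** p <> f
x :: n ** x ^ q ** p <> f
x :: n ** x ^ x ** p <> f
x :: n ** x ^ x ** q <> f
x :: n ** x ^ x ** n <> f
x :: n ** x ^ x ** n <> p
x :: n ** x ^ x ** n <> q
x :: n ** x ^ x ** n <> x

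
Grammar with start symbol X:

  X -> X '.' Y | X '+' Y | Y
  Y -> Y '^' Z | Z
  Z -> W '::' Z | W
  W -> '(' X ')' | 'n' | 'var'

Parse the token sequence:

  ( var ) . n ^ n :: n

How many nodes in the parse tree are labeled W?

[X [X [Y [Z [W ( [X [Y [Z [W var]]]] )]]]] . [Y [Y [Z [W n]]] ^ [Z [W n] :: [Z [W n]]]]]

5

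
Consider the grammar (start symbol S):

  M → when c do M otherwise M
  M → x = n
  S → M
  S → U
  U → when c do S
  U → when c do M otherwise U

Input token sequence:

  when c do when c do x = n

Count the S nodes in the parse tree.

3

[S [U when c do [S [U when c do [S [M x = n]]]]]]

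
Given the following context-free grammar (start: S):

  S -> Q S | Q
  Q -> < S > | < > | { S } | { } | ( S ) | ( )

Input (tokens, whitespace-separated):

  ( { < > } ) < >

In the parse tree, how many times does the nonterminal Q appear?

4

[S [Q ( [S [Q { [S [Q < >]] }]] )] [S [Q < >]]]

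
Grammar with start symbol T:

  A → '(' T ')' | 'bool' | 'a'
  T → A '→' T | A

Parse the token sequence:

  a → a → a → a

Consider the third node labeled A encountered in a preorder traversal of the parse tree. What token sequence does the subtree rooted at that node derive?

[T [A a] → [T [A a] → [T [A a] → [T [A a]]]]]

a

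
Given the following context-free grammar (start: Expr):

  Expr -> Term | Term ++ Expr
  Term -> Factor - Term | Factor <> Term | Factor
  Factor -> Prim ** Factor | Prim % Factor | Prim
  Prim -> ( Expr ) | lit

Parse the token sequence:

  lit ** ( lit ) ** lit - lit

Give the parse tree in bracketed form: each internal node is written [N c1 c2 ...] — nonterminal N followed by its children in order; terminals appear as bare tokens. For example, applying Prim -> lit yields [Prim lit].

Expr
Term
Factor - Term
Prim ** Factor - Term
lit ** Factor - Term
lit ** Prim ** Factor - Term
lit ** ( Expr ) ** Factor - Term
lit ** ( Term ) ** Factor - Term
lit ** ( Factor ) ** Factor - Term
lit ** ( Prim ) ** Factor - Term
lit ** ( lit ) ** Factor - Term
lit ** ( lit ) ** Prim - Term
lit ** ( lit ) ** lit - Term
lit ** ( lit ) ** lit - Factor
lit ** ( lit ) ** lit - Prim
lit ** ( lit ) ** lit - lit

[Expr [Term [Factor [Prim lit] ** [Factor [Prim ( [Expr [Term [Factor [Prim lit]]]] )] ** [Factor [Prim lit]]]] - [Term [Factor [Prim lit]]]]]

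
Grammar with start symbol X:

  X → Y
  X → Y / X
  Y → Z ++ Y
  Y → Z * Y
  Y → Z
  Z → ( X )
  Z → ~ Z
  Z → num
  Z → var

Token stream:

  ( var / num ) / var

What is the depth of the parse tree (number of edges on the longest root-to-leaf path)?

[X [Y [Z ( [X [Y [Z var]] / [X [Y [Z num]]]] )]] / [X [Y [Z var]]]]

7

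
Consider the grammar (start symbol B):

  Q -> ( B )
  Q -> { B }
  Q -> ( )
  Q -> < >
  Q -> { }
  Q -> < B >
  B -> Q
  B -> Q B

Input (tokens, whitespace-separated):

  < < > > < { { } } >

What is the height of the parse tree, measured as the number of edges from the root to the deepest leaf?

[B [Q < [B [Q < >]] >] [B [Q < [B [Q { [B [Q { }]] }]] >]]]

7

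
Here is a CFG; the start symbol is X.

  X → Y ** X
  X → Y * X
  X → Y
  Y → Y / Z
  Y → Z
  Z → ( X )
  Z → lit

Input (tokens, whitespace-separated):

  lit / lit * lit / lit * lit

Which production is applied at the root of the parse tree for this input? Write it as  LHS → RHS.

[X [Y [Y [Z lit]] / [Z lit]] * [X [Y [Y [Z lit]] / [Z lit]] * [X [Y [Z lit]]]]]

X → Y * X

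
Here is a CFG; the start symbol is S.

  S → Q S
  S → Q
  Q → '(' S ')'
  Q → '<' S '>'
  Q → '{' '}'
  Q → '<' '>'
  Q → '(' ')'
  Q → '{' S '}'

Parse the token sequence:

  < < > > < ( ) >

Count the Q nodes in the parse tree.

4

[S [Q < [S [Q < >]] >] [S [Q < [S [Q ( )]] >]]]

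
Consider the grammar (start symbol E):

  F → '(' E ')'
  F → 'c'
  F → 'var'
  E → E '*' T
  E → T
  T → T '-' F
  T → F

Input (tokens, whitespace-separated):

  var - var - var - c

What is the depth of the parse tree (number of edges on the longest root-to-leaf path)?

[E [T [T [T [T [F var]] - [F var]] - [F var]] - [F c]]]

6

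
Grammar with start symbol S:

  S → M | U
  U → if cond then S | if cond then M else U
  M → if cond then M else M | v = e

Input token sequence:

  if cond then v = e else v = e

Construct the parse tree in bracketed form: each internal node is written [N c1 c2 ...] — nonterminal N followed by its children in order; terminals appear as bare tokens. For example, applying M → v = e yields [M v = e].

[S [M if cond then [M v = e] else [M v = e]]]

S
M
if cond then M else M
if cond then v = e else M
if cond then v = e else v = e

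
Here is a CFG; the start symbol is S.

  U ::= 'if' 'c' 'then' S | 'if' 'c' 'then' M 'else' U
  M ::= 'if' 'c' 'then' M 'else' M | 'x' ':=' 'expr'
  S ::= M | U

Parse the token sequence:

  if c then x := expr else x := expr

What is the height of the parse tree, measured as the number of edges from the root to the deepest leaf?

3

[S [M if c then [M x := expr] else [M x := expr]]]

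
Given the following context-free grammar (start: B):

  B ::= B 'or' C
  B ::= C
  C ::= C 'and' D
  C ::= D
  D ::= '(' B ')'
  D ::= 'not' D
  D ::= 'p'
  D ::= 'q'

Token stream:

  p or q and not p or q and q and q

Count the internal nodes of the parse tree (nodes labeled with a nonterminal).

16

[B [B [B [C [D p]]] or [C [C [D q]] and [D not [D p]]]] or [C [C [C [D q]] and [D q]] and [D q]]]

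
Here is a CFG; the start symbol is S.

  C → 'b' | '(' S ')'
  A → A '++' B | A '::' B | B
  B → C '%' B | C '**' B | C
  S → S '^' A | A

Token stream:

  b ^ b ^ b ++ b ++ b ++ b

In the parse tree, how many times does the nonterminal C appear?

6

[S [S [S [A [B [C b]]]] ^ [A [B [C b]]]] ^ [A [A [A [A [B [C b]]] ++ [B [C b]]] ++ [B [C b]]] ++ [B [C b]]]]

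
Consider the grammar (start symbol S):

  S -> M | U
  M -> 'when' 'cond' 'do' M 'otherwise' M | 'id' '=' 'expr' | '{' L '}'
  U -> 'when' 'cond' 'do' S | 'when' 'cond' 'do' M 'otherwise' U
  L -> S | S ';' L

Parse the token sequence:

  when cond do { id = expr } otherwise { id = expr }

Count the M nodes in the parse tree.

5

[S [M when cond do [M { [L [S [M id = expr]]] }] otherwise [M { [L [S [M id = expr]]] }]]]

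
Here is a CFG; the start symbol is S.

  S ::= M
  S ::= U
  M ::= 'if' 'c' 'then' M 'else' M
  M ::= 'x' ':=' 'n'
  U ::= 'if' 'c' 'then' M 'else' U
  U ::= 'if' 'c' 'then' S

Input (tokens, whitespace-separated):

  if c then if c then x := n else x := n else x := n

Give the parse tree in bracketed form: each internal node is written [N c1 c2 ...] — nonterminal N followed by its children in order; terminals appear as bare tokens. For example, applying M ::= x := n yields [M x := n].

S
M
if c then M else M
if c then if c then M else M else M
if c then if c then x := n else M else M
if c then if c then x := n else x := n else M
if c then if c then x := n else x := n else x := n

[S [M if c then [M if c then [M x := n] else [M x := n]] else [M x := n]]]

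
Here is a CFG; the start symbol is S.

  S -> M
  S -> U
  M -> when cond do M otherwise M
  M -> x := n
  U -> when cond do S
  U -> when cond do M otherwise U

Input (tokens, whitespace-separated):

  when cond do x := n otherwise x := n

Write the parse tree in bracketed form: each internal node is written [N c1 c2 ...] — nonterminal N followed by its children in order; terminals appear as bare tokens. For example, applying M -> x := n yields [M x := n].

S
M
when cond do M otherwise M
when cond do x := n otherwise M
when cond do x := n otherwise x := n

[S [M when cond do [M x := n] otherwise [M x := n]]]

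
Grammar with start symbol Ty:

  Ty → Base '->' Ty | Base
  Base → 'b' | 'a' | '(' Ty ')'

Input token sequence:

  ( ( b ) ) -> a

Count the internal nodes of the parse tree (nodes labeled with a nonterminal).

[Ty [Base ( [Ty [Base ( [Ty [Base b]] )]] )] -> [Ty [Base a]]]

8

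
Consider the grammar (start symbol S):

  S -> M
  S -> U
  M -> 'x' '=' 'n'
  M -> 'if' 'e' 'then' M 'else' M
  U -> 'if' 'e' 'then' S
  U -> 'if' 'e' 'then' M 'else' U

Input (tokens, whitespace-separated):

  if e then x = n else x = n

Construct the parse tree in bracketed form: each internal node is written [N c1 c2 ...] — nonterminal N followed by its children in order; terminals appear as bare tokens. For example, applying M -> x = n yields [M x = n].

[S [M if e then [M x = n] else [M x = n]]]

S
M
if e then M else M
if e then x = n else M
if e then x = n else x = n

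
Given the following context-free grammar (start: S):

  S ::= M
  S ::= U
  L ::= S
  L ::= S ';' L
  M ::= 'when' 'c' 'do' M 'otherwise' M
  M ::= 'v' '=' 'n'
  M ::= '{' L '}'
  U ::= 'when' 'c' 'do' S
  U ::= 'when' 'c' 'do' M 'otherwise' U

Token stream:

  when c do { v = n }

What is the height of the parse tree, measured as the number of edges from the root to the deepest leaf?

[S [U when c do [S [M { [L [S [M v = n]]] }]]]]

7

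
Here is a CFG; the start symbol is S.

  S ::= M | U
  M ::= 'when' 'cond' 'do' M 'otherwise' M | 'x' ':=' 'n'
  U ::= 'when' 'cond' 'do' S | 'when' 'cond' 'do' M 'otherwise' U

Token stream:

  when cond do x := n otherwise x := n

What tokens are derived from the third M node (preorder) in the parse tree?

x := n

[S [M when cond do [M x := n] otherwise [M x := n]]]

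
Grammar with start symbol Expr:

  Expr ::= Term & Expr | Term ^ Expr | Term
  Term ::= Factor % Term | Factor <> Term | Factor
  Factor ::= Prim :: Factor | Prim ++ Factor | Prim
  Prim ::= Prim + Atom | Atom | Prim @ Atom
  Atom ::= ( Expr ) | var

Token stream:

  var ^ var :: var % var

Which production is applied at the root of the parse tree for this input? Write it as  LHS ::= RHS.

Expr ::= Term ^ Expr

[Expr [Term [Factor [Prim [Atom var]]]] ^ [Expr [Term [Factor [Prim [Atom var]] :: [Factor [Prim [Atom var]]]] % [Term [Factor [Prim [Atom var]]]]]]]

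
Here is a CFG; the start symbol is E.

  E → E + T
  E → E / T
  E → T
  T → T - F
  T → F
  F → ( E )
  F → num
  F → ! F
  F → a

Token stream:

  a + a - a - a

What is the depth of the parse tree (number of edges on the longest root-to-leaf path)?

5

[E [E [T [F a]]] + [T [T [T [F a]] - [F a]] - [F a]]]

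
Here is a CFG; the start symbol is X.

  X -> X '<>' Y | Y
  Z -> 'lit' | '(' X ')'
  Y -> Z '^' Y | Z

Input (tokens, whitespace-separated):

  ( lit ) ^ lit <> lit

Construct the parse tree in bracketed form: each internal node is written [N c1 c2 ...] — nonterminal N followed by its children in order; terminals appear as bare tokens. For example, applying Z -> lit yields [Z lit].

[X [X [Y [Z ( [X [Y [Z lit]]] )] ^ [Y [Z lit]]]] <> [Y [Z lit]]]

X
X <> Y
Y <> Y
Z ^ Y <> Y
( X ) ^ Y <> Y
( Y ) ^ Y <> Y
( Z ) ^ Y <> Y
( lit ) ^ Y <> Y
( lit ) ^ Z <> Y
( lit ) ^ lit <> Y
( lit ) ^ lit <> Z
( lit ) ^ lit <> lit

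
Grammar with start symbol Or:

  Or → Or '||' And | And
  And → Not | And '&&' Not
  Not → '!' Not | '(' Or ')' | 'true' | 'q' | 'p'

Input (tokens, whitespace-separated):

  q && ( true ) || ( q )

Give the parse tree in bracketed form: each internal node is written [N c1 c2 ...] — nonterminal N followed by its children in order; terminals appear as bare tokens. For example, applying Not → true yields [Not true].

[Or [Or [And [And [Not q]] && [Not ( [Or [And [Not true]]] )]]] || [And [Not ( [Or [And [Not q]]] )]]]

Or
Or || And
And || And
And && Not || And
Not && Not || And
q && Not || And
q && ( Or ) || And
q && ( And ) || And
q && ( Not ) || And
q && ( true ) || And
q && ( true ) || Not
q && ( true ) || ( Or )
q && ( true ) || ( And )
q && ( true ) || ( Not )
q && ( true ) || ( q )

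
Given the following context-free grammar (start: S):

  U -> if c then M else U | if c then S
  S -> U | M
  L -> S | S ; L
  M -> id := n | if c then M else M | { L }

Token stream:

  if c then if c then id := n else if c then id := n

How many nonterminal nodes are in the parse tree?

8

[S [U if c then [S [U if c then [M id := n] else [U if c then [S [M id := n]]]]]]]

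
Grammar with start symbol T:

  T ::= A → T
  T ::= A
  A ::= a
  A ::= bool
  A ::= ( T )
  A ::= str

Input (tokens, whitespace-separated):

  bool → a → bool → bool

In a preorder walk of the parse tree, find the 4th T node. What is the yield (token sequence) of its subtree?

bool

[T [A bool] → [T [A a] → [T [A bool] → [T [A bool]]]]]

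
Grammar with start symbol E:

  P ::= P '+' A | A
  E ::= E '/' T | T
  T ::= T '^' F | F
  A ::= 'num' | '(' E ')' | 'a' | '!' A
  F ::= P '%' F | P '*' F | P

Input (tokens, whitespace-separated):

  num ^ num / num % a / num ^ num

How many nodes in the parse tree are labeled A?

[E [E [E [T [T [F [P [A num]]]] ^ [F [P [A num]]]]] / [T [F [P [A num]] % [F [P [A a]]]]]] / [T [T [F [P [A num]]]] ^ [F [P [A num]]]]]

6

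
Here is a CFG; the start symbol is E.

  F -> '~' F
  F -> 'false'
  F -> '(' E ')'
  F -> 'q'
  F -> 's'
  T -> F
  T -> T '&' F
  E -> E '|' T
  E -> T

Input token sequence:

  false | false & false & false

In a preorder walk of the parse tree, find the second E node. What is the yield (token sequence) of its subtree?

[E [E [T [F false]]] | [T [T [T [F false]] & [F false]] & [F false]]]

false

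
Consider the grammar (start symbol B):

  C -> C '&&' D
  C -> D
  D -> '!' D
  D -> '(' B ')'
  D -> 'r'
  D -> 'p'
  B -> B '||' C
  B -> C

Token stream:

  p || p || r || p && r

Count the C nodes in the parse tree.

5

[B [B [B [B [C [D p]]] || [C [D p]]] || [C [D r]]] || [C [C [D p]] && [D r]]]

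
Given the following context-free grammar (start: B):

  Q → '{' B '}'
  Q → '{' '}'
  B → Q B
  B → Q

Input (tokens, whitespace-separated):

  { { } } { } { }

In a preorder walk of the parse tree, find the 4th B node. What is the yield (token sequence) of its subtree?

{ }

[B [Q { [B [Q { }]] }] [B [Q { }] [B [Q { }]]]]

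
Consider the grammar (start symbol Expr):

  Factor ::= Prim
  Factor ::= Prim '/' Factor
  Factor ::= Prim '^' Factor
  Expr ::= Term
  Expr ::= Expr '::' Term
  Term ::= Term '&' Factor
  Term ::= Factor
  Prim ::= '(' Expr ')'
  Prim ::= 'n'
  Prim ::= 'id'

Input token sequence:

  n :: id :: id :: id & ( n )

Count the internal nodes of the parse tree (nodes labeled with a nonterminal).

[Expr [Expr [Expr [Expr [Term [Factor [Prim n]]]] :: [Term [Factor [Prim id]]]] :: [Term [Factor [Prim id]]]] :: [Term [Term [Factor [Prim id]]] & [Factor [Prim ( [Expr [Term [Factor [Prim n]]]] )]]]]

23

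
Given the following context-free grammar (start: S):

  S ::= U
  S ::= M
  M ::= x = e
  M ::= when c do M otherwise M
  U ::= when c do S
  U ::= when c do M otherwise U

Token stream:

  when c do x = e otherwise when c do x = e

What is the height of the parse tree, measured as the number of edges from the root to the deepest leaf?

5

[S [U when c do [M x = e] otherwise [U when c do [S [M x = e]]]]]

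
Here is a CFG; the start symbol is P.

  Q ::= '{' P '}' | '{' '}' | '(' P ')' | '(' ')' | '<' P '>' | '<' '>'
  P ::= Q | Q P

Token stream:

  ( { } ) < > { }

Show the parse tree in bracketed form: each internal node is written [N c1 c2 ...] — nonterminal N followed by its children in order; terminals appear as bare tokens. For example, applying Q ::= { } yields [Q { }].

P
Q P
( P ) P
( Q ) P
( { } ) P
( { } ) Q P
( { } ) < > P
( { } ) < > Q
( { } ) < > { }

[P [Q ( [P [Q { }]] )] [P [Q < >] [P [Q { }]]]]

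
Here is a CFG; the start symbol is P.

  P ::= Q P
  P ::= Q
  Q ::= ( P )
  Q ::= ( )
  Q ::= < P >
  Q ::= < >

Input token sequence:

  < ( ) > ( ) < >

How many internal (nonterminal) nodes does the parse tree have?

[P [Q < [P [Q ( )]] >] [P [Q ( )] [P [Q < >]]]]

8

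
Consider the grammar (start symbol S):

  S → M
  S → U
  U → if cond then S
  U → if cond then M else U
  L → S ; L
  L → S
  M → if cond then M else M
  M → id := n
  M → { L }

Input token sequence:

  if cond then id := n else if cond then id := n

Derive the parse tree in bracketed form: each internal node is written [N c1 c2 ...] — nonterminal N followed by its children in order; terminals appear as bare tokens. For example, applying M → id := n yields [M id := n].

S
U
if cond then M else U
if cond then id := n else U
if cond then id := n else if cond then S
if cond then id := n else if cond then M
if cond then id := n else if cond then id := n

[S [U if cond then [M id := n] else [U if cond then [S [M id := n]]]]]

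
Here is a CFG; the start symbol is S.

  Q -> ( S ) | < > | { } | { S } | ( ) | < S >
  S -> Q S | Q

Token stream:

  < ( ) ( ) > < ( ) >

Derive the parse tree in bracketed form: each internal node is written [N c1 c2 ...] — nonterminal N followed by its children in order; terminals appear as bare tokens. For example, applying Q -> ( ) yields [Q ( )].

[S [Q < [S [Q ( )] [S [Q ( )]]] >] [S [Q < [S [Q ( )]] >]]]

S
Q S
< S > S
< Q S > S
< ( ) S > S
< ( ) Q > S
< ( ) ( ) > S
< ( ) ( ) > Q
< ( ) ( ) > < S >
< ( ) ( ) > < Q >
< ( ) ( ) > < ( ) >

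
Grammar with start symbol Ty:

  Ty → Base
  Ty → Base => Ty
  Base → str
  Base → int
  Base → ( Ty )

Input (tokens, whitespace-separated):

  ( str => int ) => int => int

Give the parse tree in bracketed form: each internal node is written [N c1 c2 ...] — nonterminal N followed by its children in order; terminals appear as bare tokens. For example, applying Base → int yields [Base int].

Ty
Base => Ty
( Ty ) => Ty
( Base => Ty ) => Ty
( str => Ty ) => Ty
( str => Base ) => Ty
( str => int ) => Ty
( str => int ) => Base => Ty
( str => int ) => int => Ty
( str => int ) => int => Base
( str => int ) => int => int

[Ty [Base ( [Ty [Base str] => [Ty [Base int]]] )] => [Ty [Base int] => [Ty [Base int]]]]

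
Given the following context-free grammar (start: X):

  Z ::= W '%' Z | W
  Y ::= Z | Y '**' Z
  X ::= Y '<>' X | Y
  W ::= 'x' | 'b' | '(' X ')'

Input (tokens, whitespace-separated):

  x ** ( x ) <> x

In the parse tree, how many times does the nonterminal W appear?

[X [Y [Y [Z [W x]]] ** [Z [W ( [X [Y [Z [W x]]]] )]]] <> [X [Y [Z [W x]]]]]

4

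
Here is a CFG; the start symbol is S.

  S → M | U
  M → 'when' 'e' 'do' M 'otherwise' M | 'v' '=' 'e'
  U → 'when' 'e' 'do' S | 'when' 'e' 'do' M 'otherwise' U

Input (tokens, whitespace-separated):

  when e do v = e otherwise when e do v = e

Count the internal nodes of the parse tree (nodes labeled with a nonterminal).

6

[S [U when e do [M v = e] otherwise [U when e do [S [M v = e]]]]]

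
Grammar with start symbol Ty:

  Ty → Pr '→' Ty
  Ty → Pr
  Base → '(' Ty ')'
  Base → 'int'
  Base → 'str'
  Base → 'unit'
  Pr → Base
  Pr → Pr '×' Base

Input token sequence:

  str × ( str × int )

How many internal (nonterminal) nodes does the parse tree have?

10

[Ty [Pr [Pr [Base str]] × [Base ( [Ty [Pr [Pr [Base str]] × [Base int]]] )]]]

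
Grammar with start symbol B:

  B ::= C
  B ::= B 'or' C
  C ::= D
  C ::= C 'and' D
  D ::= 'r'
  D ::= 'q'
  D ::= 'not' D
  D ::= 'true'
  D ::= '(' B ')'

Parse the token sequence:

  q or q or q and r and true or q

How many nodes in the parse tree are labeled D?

6

[B [B [B [B [C [D q]]] or [C [D q]]] or [C [C [C [D q]] and [D r]] and [D true]]] or [C [D q]]]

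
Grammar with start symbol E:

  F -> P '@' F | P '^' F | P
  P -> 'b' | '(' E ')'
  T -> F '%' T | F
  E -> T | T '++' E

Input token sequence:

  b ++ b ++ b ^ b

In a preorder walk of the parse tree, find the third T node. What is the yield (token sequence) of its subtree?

b ^ b

[E [T [F [P b]]] ++ [E [T [F [P b]]] ++ [E [T [F [P b] ^ [F [P b]]]]]]]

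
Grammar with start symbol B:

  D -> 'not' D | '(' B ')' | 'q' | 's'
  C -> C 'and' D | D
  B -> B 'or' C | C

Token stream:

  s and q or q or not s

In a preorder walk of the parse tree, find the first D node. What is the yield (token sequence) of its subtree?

[B [B [B [C [C [D s]] and [D q]]] or [C [D q]]] or [C [D not [D s]]]]

s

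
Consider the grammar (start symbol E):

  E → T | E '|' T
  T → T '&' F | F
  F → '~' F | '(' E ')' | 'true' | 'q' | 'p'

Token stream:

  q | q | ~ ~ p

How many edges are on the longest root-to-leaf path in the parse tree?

[E [E [E [T [F q]]] | [T [F q]]] | [T [F ~ [F ~ [F p]]]]]

5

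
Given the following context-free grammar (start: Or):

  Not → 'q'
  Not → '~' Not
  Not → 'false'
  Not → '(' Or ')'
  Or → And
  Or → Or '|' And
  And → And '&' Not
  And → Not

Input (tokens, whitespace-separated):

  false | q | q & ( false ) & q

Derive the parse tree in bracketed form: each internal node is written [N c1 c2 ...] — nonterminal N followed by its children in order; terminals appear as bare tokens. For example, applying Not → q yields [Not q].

Or
Or | And
Or | And | And
And | And | And
Not | And | And
false | And | And
false | Not | And
false | q | And
false | q | And & Not
false | q | And & Not & Not
false | q | Not & Not & Not
false | q | q & Not & Not
false | q | q & ( Or ) & Not
false | q | q & ( And ) & Not
false | q | q & ( Not ) & Not
false | q | q & ( false ) & Not
false | q | q & ( false ) & q

[Or [Or [Or [And [Not false]]] | [And [Not q]]] | [And [And [And [Not q]] & [Not ( [Or [And [Not false]]] )]] & [Not q]]]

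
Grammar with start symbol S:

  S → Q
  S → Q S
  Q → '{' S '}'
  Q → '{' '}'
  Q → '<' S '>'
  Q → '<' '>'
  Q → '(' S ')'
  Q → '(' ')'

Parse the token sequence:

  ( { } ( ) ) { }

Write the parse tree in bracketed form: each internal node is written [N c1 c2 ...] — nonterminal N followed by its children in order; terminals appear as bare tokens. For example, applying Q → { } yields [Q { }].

S
Q S
( S ) S
( Q S ) S
( { } S ) S
( { } Q ) S
( { } ( ) ) S
( { } ( ) ) Q
( { } ( ) ) { }

[S [Q ( [S [Q { }] [S [Q ( )]]] )] [S [Q { }]]]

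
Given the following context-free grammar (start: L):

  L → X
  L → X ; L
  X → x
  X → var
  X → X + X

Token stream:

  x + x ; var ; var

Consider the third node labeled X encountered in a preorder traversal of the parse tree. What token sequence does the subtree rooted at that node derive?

x

[L [X [X x] + [X x]] ; [L [X var] ; [L [X var]]]]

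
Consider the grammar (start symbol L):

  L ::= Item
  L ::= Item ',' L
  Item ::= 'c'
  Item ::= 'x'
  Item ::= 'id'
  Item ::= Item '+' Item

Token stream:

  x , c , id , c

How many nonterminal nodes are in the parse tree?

[L [Item x] , [L [Item c] , [L [Item id] , [L [Item c]]]]]

8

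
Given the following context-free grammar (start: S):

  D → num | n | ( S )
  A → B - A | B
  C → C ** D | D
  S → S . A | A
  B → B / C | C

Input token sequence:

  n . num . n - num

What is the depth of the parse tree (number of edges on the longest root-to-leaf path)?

[S [S [S [A [B [C [D n]]]]] . [A [B [C [D num]]]]] . [A [B [C [D n]]] - [A [B [C [D num]]]]]]

7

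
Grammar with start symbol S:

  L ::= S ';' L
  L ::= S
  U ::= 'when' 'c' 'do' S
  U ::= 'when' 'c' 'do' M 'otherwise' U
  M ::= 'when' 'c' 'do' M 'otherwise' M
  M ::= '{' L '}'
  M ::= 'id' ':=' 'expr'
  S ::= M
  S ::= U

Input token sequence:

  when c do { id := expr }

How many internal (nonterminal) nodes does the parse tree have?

7

[S [U when c do [S [M { [L [S [M id := expr]]] }]]]]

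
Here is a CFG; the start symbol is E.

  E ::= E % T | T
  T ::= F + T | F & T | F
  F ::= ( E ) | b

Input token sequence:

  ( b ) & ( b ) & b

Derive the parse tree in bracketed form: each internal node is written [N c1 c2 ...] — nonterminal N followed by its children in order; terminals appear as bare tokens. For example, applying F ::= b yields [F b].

E
T
F & T
( E ) & T
( T ) & T
( F ) & T
( b ) & T
( b ) & F & T
( b ) & ( E ) & T
( b ) & ( T ) & T
( b ) & ( F ) & T
( b ) & ( b ) & T
( b ) & ( b ) & F
( b ) & ( b ) & b

[E [T [F ( [E [T [F b]]] )] & [T [F ( [E [T [F b]]] )] & [T [F b]]]]]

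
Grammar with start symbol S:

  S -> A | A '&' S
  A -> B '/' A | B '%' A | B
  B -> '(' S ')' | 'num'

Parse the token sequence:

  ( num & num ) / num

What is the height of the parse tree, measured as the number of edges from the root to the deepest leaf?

[S [A [B ( [S [A [B num]] & [S [A [B num]]]] )] / [A [B num]]]]

7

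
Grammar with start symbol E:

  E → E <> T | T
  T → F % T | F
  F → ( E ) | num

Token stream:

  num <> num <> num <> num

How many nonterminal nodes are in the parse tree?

12

[E [E [E [E [T [F num]]] <> [T [F num]]] <> [T [F num]]] <> [T [F num]]]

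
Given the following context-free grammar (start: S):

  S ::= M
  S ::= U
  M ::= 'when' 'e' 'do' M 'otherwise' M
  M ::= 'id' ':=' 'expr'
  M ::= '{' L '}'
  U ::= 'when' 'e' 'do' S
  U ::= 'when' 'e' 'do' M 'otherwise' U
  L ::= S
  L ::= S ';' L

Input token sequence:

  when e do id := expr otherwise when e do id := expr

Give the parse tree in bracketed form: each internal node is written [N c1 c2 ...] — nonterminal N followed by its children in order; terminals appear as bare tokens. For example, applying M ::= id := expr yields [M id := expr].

[S [U when e do [M id := expr] otherwise [U when e do [S [M id := expr]]]]]

S
U
when e do M otherwise U
when e do id := expr otherwise U
when e do id := expr otherwise when e do S
when e do id := expr otherwise when e do M
when e do id := expr otherwise when e do id := expr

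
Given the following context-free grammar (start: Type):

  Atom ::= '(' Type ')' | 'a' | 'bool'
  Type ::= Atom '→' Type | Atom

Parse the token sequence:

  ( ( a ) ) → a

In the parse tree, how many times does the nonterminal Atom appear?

4

[Type [Atom ( [Type [Atom ( [Type [Atom a]] )]] )] → [Type [Atom a]]]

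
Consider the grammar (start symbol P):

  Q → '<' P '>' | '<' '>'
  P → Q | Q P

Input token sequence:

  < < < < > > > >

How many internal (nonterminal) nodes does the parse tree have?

[P [Q < [P [Q < [P [Q < [P [Q < >]] >]] >]] >]]

8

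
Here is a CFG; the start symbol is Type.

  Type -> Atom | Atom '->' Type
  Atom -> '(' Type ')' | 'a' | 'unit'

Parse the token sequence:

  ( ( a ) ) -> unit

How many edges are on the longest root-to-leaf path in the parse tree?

[Type [Atom ( [Type [Atom ( [Type [Atom a]] )]] )] -> [Type [Atom unit]]]

6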